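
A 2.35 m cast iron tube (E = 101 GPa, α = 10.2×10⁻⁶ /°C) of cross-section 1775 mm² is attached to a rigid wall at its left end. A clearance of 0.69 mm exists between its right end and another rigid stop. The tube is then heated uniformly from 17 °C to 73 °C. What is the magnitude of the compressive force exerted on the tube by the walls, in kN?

P ≈ 49.8 kN

If the wall were absent the tube would grow by αΔT L = 10.2×10⁻⁶ × 56 × 2350 = 1.342 mm.
The gap closes (δ_free > 0.69 mm) and the wall then resists a further 1.342 − 0.69 = 0.6523 mm of expansion.
Compatibility: PL/(AE) = 0.6523 mm, so σ = P/A = E × (0.6523/2350) = 28.04 MPa.
P = σA = 28.04 × 1775 = 49.76 kN.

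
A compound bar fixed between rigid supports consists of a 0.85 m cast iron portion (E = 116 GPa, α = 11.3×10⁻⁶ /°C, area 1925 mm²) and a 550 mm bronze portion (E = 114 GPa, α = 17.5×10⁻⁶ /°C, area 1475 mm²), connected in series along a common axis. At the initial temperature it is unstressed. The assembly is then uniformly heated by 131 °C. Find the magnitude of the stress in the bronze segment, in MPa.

Free thermal expansion of the whole bar: Σ αᵢΔT Lᵢ = 11.3×10⁻⁶×131×850 + 17.5×10⁻⁶×131×550 = 2.519 mm.
The walls prevent any net length change, so an axial force P (same in every segment) develops. Compatibility: P · Σ Lᵢ/(AᵢEᵢ) = δ_free.
Σ Lᵢ/(AᵢEᵢ) = 850/(1925×116×10³) + 550/(1475×114×10³) = 7.077×10⁻⁶ mm/N.
Hence P = δ_free / Σ(L/AE) = 2.519/7.077×10⁻⁶ = 355.9 kN (compressive).
σ_{bronze} = P / A = 355900 / 1475 = 241.3 MPa.

σ ≈ 241 MPa (compressive)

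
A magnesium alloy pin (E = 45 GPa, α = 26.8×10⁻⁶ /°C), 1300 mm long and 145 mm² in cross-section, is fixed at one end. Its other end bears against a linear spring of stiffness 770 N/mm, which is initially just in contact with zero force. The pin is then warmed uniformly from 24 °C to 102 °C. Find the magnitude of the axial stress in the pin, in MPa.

If the spring were absent the pin would lengthen by αΔT L = 26.8×10⁻⁶ × 78 × 1300 = 2.718 mm.
With a force P in the spring, the elastic change of the pin is PL/(AE) and that of the spring is P/k; compatibility requires their sum to equal δ_free.
So P = δ_free / [L/(AE) + 1/k] = 2.718 / [ 1300/(145×45×10³) + 1/(770) ].
P = 2.718 / 0.001498 = 1814 N.
σ = P/A = 1814/145 = 12.51 MPa.

σ ≈ 12.5 MPa (compressive)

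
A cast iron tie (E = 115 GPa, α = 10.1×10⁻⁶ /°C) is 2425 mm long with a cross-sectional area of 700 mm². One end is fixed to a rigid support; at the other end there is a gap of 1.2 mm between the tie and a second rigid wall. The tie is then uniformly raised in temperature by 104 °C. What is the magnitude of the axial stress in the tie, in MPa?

Unrestrained expansion: δ_free = αΔT L = 10.1×10⁻⁶ × 104 × 2425 = 2.547 mm.
This exceeds the 1.2 mm gap, so the wall pushes back. The portion of expansion that must be recovered elastically is δ_free − gap = 2.547 − 1.2 = 1.347 mm.
So σ = E(δ_free − g)/L = 115×10³ × 1.347/2425 = 63.89 MPa.

σ ≈ 63.9 MPa (compressive)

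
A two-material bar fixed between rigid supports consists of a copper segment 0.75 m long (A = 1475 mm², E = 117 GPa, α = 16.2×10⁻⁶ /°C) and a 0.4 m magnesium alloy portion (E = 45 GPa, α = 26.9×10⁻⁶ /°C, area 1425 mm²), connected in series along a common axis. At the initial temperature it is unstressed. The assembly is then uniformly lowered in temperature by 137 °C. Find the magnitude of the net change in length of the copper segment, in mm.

|ΔL| ≈ 0.376 mm

Free thermal contraction of the whole bar: Σ αᵢΔT Lᵢ = 16.2×10⁻⁶×137×750 + 26.9×10⁻⁶×137×400 = 3.139 mm.
The walls prevent any net length change, so an axial force P (same in every segment) develops. Compatibility: P · Σ Lᵢ/(AᵢEᵢ) = δ_free.
Σ Lᵢ/(AᵢEᵢ) = 750/(1475×117×10³) + 400/(1425×45×10³) = 1.058×10⁻⁵ mm/N.
So P = 3.139 / 1.058×10⁻⁵ = 296.6 kN, tensile.
For the copper segment, free thermal change = 16.2×10⁻⁶×137×750 = 1.665 mm and elastic change from P = 296600×750/(1475×117×10³) = 1.289 mm; these oppose, so the net change is 0.376 mm (segment shortens).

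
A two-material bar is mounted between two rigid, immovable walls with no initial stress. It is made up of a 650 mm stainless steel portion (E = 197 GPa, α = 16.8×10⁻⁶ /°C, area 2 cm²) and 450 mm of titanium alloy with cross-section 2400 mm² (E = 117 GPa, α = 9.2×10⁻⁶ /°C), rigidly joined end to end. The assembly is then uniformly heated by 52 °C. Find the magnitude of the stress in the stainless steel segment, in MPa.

σ ≈ 216 MPa (compressive)

If the supports were absent, the total length change would be Σ αᵢΔT Lᵢ = 16.8×10⁻⁶×52×650 + 9.2×10⁻⁶×52×450 = 0.7831 mm.
The rigid supports impose zero overall length change; the single axial force P common to all segments must satisfy P Σ Lᵢ/(AᵢEᵢ) = δ_free.
Σ Lᵢ/(AᵢEᵢ) = 650/(200×197×10³) + 450/(2400×117×10³) = 1.81×10⁻⁵ mm/N.
So P = 0.7831 / 1.81×10⁻⁵ = 43.27 kN, compressive.
σ_{stainless steel} = P / A = 43270 / 200 = 216.3 MPa.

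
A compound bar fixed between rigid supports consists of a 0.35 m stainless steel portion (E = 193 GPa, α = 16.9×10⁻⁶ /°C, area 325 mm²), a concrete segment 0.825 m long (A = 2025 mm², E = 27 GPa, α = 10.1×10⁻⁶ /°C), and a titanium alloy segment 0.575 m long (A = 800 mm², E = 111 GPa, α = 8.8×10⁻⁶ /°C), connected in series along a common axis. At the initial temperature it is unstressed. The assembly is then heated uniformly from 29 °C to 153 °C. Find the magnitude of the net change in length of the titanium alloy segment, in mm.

Free thermal expansion of the whole bar: Σ αᵢΔT Lᵢ = 16.9×10⁻⁶×124×350 + 10.1×10⁻⁶×124×825 + 8.8×10⁻⁶×124×575 = 2.394 mm.
Since the ends are fixed, an axial force P builds up, equal in every segment, with P · Σ Lᵢ/(AᵢEᵢ) = δ_free.
The series flexibility is Σ Lᵢ/(AᵢEᵢ) = 350/(325×193×10³) + 825/(2025×27×10³) + 575/(800×111×10³) = 2.714×10⁻⁵ mm/N.
P = 2.394 / 2.714×10⁻⁵ = 88200 N = 88.2 kN, compressive.
For the titanium alloy segment, free thermal change = 8.8×10⁻⁶×124×575 = 0.6274 mm and elastic change from P = 88200×575/(800×111×10³) = 0.5711 mm; these oppose, so the net change is 0.0563 mm (segment lengthens).

|ΔL| ≈ 0.0563 mm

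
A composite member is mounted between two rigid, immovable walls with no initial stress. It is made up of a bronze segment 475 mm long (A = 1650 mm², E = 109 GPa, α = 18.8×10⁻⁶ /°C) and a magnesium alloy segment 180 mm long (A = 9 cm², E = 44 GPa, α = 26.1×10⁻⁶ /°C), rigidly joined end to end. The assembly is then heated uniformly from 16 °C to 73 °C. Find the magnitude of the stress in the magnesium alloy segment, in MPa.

σ ≈ 120 MPa (compressive)

Free thermal expansion of the whole bar: Σ αᵢΔT Lᵢ = 18.8×10⁻⁶×57×475 + 26.1×10⁻⁶×57×180 = 0.7768 mm.
The walls prevent any net length change, so an axial force P (same in every segment) develops. Compatibility: P · Σ Lᵢ/(AᵢEᵢ) = δ_free.
Σ Lᵢ/(AᵢEᵢ) = 475/(1650×109×10³) + 180/(900×44×10³) = 7.187×10⁻⁶ mm/N.
Hence P = δ_free / Σ(L/AE) = 0.7768/7.187×10⁻⁶ = 108.1 kN (compressive).
σ_{magnesium alloy} = P / A = 108100 / 900 = 120.1 MPa.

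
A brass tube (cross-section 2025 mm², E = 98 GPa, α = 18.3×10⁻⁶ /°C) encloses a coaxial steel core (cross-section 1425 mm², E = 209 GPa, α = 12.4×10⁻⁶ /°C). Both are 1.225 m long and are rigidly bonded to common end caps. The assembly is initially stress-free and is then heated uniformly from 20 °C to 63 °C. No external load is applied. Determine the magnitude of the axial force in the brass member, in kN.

Both members must finish at the same length. With the larger α, the brass tends to over-expand; the plates restrain it, putting the brass in compression and the steel in tension. With no external load the two internal forces are equal and opposite, magnitude P.
Equating the net (thermal + elastic) strains gives |α₁ − α₂|·ΔT = P·[1/(A₁E₁) + 1/(A₂E₂)].
|α₁ − α₂|·ΔT = 5.9×10⁻⁶ × 43 = 0.0002537.
1/(A₁E₁) + 1/(A₂E₂) = 1/(2025×98×10³) + 1/(1425×209×10³) = 8.397×10⁻⁹ N⁻¹.
P = 0.0002537 / 8.397×10⁻⁹ = 30210 N = 30.21 kN.

P ≈ 30.2 kN (compressive in the brass)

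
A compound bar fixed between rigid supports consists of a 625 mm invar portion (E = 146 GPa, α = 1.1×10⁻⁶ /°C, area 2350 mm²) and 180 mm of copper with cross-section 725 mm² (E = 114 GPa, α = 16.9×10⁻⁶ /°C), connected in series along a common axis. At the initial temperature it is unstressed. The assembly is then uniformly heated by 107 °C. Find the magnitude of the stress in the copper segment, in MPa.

σ ≈ 138 MPa (compressive)

Free thermal expansion of the whole bar: Σ αᵢΔT Lᵢ = 1.1×10⁻⁶×107×625 + 16.9×10⁻⁶×107×180 = 0.3991 mm.
Since the ends are fixed, an axial force P builds up, equal in every segment, with P · Σ Lᵢ/(AᵢEᵢ) = δ_free.
Σ Lᵢ/(AᵢEᵢ) = 625/(2350×146×10³) + 180/(725×114×10³) = 3.999×10⁻⁶ mm/N.
P = 0.3991 / 3.999×10⁻⁶ = 99780 N = 99.78 kN, compressive.
σ_{copper} = P / A = 99780 / 725 = 137.6 MPa.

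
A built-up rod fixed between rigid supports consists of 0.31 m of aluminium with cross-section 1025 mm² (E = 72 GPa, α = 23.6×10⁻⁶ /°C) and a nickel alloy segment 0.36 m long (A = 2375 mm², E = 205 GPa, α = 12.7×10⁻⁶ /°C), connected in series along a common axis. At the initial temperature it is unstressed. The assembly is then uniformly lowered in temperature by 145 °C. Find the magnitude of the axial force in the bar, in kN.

P ≈ 349 kN (tensile)

With the walls removed the bar would change length by δ_free = Σ αᵢΔT Lᵢ = 23.6×10⁻⁶×145×310 + 12.7×10⁻⁶×145×360 = 1.724 mm.
The walls prevent any net length change, so an axial force P (same in every segment) develops. Compatibility: P · Σ Lᵢ/(AᵢEᵢ) = δ_free.
The series flexibility is Σ Lᵢ/(AᵢEᵢ) = 310/(1025×72×10³) + 360/(2375×205×10³) = 4.94×10⁻⁶ mm/N.
Hence P = δ_free / Σ(L/AE) = 1.724/4.94×10⁻⁶ = 348.9 kN (tensile).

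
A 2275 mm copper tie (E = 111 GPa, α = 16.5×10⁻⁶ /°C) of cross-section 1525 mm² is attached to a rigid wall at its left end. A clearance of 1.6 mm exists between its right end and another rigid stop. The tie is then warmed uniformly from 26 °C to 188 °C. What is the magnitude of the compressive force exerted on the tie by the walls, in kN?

P ≈ 333 kN

If the wall were absent the tie would grow by αΔT L = 16.5×10⁻⁶ × 162 × 2275 = 6.081 mm.
The gap closes (δ_free > 1.6 mm) and the wall then resists a further 6.081 − 1.6 = 4.481 mm of expansion.
So σ = E(δ_free − g)/L = 111×10³ × 4.481/2275 = 218.6 MPa.
Force on the wall = σA = 218.6 × 1525 mm² = 333.4 kN.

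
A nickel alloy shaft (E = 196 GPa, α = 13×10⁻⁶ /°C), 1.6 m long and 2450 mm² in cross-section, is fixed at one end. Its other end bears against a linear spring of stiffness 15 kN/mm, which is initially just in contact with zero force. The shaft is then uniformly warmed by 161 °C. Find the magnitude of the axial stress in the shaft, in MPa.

σ ≈ 19.5 MPa (compressive)

The unrestrained thermal change is αΔT L = 13×10⁻⁶ × 161 × 1600 = 3.349 mm.
Let P be the compressive force at the spring. The shaft shortens elastically by PL/(AE) and the spring compresses by P/k; together these equal δ_free.
P [ L/(AE) + 1/k ] = δ_free → P [ 1600/(2450×196×10³) + 1/(15×10³) ] = 3.349.
P = 3.349 / 7×10⁻⁵ = 47840 N.
σ = P/A = 47840/2450 = 19.53 MPa.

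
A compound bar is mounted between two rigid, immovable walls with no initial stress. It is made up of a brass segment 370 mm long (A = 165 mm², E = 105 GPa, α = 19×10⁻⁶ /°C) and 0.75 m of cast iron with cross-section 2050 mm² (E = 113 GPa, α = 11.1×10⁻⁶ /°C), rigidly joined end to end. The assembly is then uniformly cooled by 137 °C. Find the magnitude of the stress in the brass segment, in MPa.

σ ≈ 518 MPa (tensile)

Free thermal contraction of the whole bar: Σ αᵢΔT Lᵢ = 19×10⁻⁶×137×370 + 11.1×10⁻⁶×137×750 = 2.104 mm.
Since the ends are fixed, an axial force P builds up, equal in every segment, with P · Σ Lᵢ/(AᵢEᵢ) = δ_free.
Σ Lᵢ/(AᵢEᵢ) = 370/(165×105×10³) + 750/(2050×113×10³) = 2.459×10⁻⁵ mm/N.
So P = 2.104 / 2.459×10⁻⁵ = 85.53 kN, tensile.
σ_{brass} = P / A = 85530 / 165 = 518.4 MPa.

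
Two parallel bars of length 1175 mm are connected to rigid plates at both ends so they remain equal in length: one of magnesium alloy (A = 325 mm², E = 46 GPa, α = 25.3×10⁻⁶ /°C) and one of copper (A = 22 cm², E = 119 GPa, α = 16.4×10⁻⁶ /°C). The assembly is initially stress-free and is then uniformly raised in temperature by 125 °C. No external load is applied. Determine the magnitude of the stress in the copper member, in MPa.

The magnesium alloy has the larger α, so on heating it would change length more than the copper if both were free. The rigid plates force a common final length, so the magnesium alloy is put into compression and the copper into tension, with equal and opposite forces P (no external load).
Compatibility of the two members (thermal + elastic change equal): (α₁ − α₂)ΔT = P·[1/(A₁E₁) + 1/(A₂E₂)].
|α₁ − α₂|·ΔT = 8.9×10⁻⁶ × 125 = 0.001113.
1/(A₁E₁) + 1/(A₂E₂) = 1/(325×46×10³) + 1/(2200×119×10³) = 7.071×10⁻⁸ N⁻¹.
P = 0.001113 / 7.071×10⁻⁸ = 15730 N = 15.73 kN.
σ_{copper} = P/A₂ = 15730/2200 = 7.152 MPa, tensile.

σ ≈ 7.15 MPa (tensile)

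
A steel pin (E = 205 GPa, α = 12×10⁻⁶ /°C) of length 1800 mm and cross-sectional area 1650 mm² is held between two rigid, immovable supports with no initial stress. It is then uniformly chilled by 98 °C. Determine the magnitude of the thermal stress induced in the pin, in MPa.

Because both ends are immovable the net strain is zero, and the suppressed thermal strain is αΔT = 12×10⁻⁶ × 98 = 1176×10⁻⁶.
The stress required to suppress this strain is σ = Eε = 205×10³ × 1176×10⁻⁶ = 241.1 MPa, tensile since the pin is trying to contract.

σ ≈ 241 MPa (tensile)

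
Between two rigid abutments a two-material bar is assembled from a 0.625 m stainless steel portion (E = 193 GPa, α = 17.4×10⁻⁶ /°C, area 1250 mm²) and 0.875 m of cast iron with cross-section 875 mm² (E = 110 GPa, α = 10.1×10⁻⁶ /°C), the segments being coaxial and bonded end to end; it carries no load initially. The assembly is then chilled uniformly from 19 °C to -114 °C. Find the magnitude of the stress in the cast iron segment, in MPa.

σ ≈ 256 MPa (tensile)

If the supports were absent, the total length change would be Σ αᵢΔT Lᵢ = 17.4×10⁻⁶×133×625 + 10.1×10⁻⁶×133×875 = 2.622 mm.
Since the ends are fixed, an axial force P builds up, equal in every segment, with P · Σ Lᵢ/(AᵢEᵢ) = δ_free.
The series flexibility is Σ Lᵢ/(AᵢEᵢ) = 625/(1250×193×10³) + 875/(875×110×10³) = 1.168×10⁻⁵ mm/N.
P = 2.622 / 1.168×10⁻⁵ = 224400 N = 224.4 kN, tensile.
σ_{cast iron} = P / A = 224400 / 875 = 256.5 MPa.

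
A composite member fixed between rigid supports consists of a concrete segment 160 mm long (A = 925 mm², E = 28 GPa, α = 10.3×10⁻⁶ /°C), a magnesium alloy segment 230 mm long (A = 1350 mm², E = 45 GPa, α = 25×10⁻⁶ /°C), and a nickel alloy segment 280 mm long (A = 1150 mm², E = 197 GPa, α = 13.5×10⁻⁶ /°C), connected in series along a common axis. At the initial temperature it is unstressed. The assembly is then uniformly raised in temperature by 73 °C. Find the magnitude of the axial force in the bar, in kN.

P ≈ 72.9 kN (compressive)

Free thermal expansion of the whole bar: Σ αᵢΔT Lᵢ = 10.3×10⁻⁶×73×160 + 25×10⁻⁶×73×230 + 13.5×10⁻⁶×73×280 = 0.816 mm.
Since the ends are fixed, an axial force P builds up, equal in every segment, with P · Σ Lᵢ/(AᵢEᵢ) = δ_free.
Σ Lᵢ/(AᵢEᵢ) = 160/(925×28×10³) + 230/(1350×45×10³) + 280/(1150×197×10³) = 1.12×10⁻⁵ mm/N.
Hence P = δ_free / Σ(L/AE) = 0.816/1.12×10⁻⁵ = 72.86 kN (compressive).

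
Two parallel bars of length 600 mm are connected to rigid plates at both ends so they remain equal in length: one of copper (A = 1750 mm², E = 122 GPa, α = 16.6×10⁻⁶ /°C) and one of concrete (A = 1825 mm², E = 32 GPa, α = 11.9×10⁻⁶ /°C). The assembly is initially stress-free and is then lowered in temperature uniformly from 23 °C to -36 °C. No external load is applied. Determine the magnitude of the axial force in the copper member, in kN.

P ≈ 12.7 kN (tensile in the copper)

Equilibrium of a rigid end plate with no external load gives equal and opposite internal forces ±P in the two members. Since α_{copper} > α_{concrete}, cooling drives the copper into tension and the concrete into compression.
Setting the final lengths equal and cancelling L: (α₁ − α₂)ΔT = P/(A₁E₁) + P/(A₂E₂).
|α₁ − α₂|·ΔT = 4.7×10⁻⁶ × 59 = 0.0002773.
1/(A₁E₁) + 1/(A₂E₂) = 1/(1750×122×10³) + 1/(1825×32×10³) = 2.181×10⁻⁸ N⁻¹.
So P = 0.0002773 / 2.181×10⁻⁸ = 12.72 kN.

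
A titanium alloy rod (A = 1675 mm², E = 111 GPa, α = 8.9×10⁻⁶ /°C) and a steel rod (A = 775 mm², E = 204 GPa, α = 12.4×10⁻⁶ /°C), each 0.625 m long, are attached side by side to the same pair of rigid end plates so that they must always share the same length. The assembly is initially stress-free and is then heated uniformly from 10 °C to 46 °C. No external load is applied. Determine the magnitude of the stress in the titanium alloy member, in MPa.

Both members must finish at the same length. With the larger α, the steel tends to over-expand; the plates restrain it, putting the steel in compression and the titanium alloy in tension. With no external load the two internal forces are equal and opposite, magnitude P.
Compatibility of the two members (thermal + elastic change equal): (α₁ − α₂)ΔT = P·[1/(A₁E₁) + 1/(A₂E₂)].
|α₁ − α₂|·ΔT = 3.5×10⁻⁶ × 36 = 0.000126.
1/(A₁E₁) + 1/(A₂E₂) = 1/(1675×111×10³) + 1/(775×204×10³) = 1.17×10⁻⁸ N⁻¹.
P = 0.000126 / 1.17×10⁻⁸ = 10770 N = 10.77 kN.
σ_{titanium alloy} = P/A₁ = 10770/1675 = 6.427 MPa, tensile.

σ ≈ 6.43 MPa (tensile)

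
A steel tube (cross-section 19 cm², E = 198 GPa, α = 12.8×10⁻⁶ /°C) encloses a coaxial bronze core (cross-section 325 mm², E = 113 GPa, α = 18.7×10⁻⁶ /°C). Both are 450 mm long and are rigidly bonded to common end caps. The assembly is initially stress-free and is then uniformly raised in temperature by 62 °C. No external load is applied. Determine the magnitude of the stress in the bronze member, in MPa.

σ ≈ 37.7 MPa (compressive)

Both members must finish at the same length. With the larger α, the bronze tends to over-expand; the plates restrain it, putting the bronze in compression and the steel in tension. With no external load the two internal forces are equal and opposite, magnitude P.
Setting the final lengths equal and cancelling L: (α₁ − α₂)ΔT = P/(A₁E₁) + P/(A₂E₂).
|α₁ − α₂|·ΔT = 5.9×10⁻⁶ × 62 = 0.0003658.
1/(A₁E₁) + 1/(A₂E₂) = 1/(1900×198×10³) + 1/(325×113×10³) = 2.989×10⁻⁸ N⁻¹.
P = 0.0003658 / 2.989×10⁻⁸ = 12240 N = 12.24 kN.
σ_{bronze} = P/A₂ = 12240/325 = 37.66 MPa, compressive.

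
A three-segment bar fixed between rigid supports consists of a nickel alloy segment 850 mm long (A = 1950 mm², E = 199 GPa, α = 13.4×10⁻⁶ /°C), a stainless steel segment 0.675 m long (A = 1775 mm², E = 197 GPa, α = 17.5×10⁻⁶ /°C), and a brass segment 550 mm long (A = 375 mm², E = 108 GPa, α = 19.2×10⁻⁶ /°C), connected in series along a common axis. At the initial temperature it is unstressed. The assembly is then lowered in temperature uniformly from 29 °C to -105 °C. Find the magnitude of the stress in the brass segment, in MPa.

With the walls removed the bar would change length by δ_free = Σ αᵢΔT Lᵢ = 13.4×10⁻⁶×134×850 + 17.5×10⁻⁶×134×675 + 19.2×10⁻⁶×134×550 = 4.524 mm.
The walls prevent any net length change, so an axial force P (same in every segment) develops. Compatibility: P · Σ Lᵢ/(AᵢEᵢ) = δ_free.
The series flexibility is Σ Lᵢ/(AᵢEᵢ) = 850/(1950×199×10³) + 675/(1775×197×10³) + 550/(375×108×10³) = 1.77×10⁻⁵ mm/N.
So P = 4.524 / 1.77×10⁻⁵ = 255.6 kN, tensile.
σ_{brass} = P / A = 255600 / 375 = 681.6 MPa.

σ ≈ 682 MPa (tensile)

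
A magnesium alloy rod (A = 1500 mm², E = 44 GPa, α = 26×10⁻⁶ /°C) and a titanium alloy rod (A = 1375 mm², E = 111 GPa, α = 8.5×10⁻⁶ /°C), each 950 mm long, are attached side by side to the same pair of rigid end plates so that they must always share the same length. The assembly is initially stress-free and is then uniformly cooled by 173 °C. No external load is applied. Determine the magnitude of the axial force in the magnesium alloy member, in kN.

Equilibrium of a rigid end plate with no external load gives equal and opposite internal forces ±P in the two members. Since α_{magnesium alloy} > α_{titanium alloy}, cooling drives the magnesium alloy into tension and the titanium alloy into compression.
Equating the net (thermal + elastic) strains gives |α₁ − α₂|·ΔT = P·[1/(A₁E₁) + 1/(A₂E₂)].
|α₁ − α₂|·ΔT = 17.5×10⁻⁶ × 173 = 0.003027.
1/(A₁E₁) + 1/(A₂E₂) = 1/(1500×44×10³) + 1/(1375×111×10³) = 2.17×10⁻⁸ N⁻¹.
P = 0.003027 / 2.17×10⁻⁸ = 139500 N = 139.5 kN.

P ≈ 139 kN (tensile in the magnesium alloy)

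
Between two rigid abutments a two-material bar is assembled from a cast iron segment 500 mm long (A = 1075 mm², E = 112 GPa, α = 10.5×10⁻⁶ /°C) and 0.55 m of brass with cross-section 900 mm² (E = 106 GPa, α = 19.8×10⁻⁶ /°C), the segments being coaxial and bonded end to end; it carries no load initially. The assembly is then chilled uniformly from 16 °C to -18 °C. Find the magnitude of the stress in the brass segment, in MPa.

Free thermal contraction of the whole bar: Σ αᵢΔT Lᵢ = 10.5×10⁻⁶×34×500 + 19.8×10⁻⁶×34×550 = 0.5488 mm.
The rigid supports impose zero overall length change; the single axial force P common to all segments must satisfy P Σ Lᵢ/(AᵢEᵢ) = δ_free.
Σ Lᵢ/(AᵢEᵢ) = 500/(1075×112×10³) + 550/(900×106×10³) = 9.918×10⁻⁶ mm/N.
Hence P = δ_free / Σ(L/AE) = 0.5488/9.918×10⁻⁶ = 55.33 kN (tensile).
σ_{brass} = P / A = 55330 / 900 = 61.48 MPa.

σ ≈ 61.5 MPa (tensile)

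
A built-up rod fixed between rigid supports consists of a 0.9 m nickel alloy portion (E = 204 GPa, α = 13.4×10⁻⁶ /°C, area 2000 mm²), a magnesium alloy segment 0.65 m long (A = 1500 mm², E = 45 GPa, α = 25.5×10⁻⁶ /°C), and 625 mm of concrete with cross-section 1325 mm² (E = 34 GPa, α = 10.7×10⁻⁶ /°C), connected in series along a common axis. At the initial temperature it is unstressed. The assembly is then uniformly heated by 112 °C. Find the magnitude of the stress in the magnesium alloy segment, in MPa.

If the supports were absent, the total length change would be Σ αᵢΔT Lᵢ = 13.4×10⁻⁶×112×900 + 25.5×10⁻⁶×112×650 + 10.7×10⁻⁶×112×625 = 3.956 mm.
The walls prevent any net length change, so an axial force P (same in every segment) develops. Compatibility: P · Σ Lᵢ/(AᵢEᵢ) = δ_free.
The series flexibility is Σ Lᵢ/(AᵢEᵢ) = 900/(2000×204×10³) + 650/(1500×45×10³) + 625/(1325×34×10³) = 2.571×10⁻⁵ mm/N.
Hence P = δ_free / Σ(L/AE) = 3.956/2.571×10⁻⁵ = 153.9 kN (compressive).
σ_{magnesium alloy} = P / A = 153900 / 1500 = 102.6 MPa.

σ ≈ 103 MPa (compressive)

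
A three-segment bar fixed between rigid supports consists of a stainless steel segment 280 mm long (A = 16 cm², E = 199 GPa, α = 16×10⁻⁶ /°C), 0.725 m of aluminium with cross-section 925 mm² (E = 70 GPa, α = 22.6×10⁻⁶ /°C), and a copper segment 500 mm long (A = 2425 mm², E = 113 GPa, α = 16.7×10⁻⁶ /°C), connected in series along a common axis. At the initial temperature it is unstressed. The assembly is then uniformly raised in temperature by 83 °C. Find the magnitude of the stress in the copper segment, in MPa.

σ ≈ 71.9 MPa (compressive)

Free thermal expansion of the whole bar: Σ αᵢΔT Lᵢ = 16×10⁻⁶×83×280 + 22.6×10⁻⁶×83×725 + 16.7×10⁻⁶×83×500 = 2.425 mm.
The walls prevent any net length change, so an axial force P (same in every segment) develops. Compatibility: P · Σ Lᵢ/(AᵢEᵢ) = δ_free.
The series flexibility is Σ Lᵢ/(AᵢEᵢ) = 280/(1600×199×10³) + 725/(925×70×10³) + 500/(2425×113×10³) = 1.39×10⁻⁵ mm/N.
Hence P = δ_free / Σ(L/AE) = 2.425/1.39×10⁻⁵ = 174.4 kN (compressive).
σ_{copper} = P / A = 174400 / 2425 = 71.93 MPa.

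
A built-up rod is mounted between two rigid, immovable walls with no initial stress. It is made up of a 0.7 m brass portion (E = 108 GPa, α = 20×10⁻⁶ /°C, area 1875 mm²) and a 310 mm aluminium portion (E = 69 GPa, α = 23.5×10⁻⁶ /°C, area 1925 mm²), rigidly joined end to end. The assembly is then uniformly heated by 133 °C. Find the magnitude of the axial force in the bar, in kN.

Free thermal expansion of the whole bar: Σ αᵢΔT Lᵢ = 20×10⁻⁶×133×700 + 23.5×10⁻⁶×133×310 = 2.831 mm.
The walls prevent any net length change, so an axial force P (same in every segment) develops. Compatibility: P · Σ Lᵢ/(AᵢEᵢ) = δ_free.
The series flexibility is Σ Lᵢ/(AᵢEᵢ) = 700/(1875×108×10³) + 310/(1925×69×10³) = 5.791×10⁻⁶ mm/N.
Hence P = δ_free / Σ(L/AE) = 2.831/5.791×10⁻⁶ = 488.9 kN (compressive).

P ≈ 489 kN (compressive)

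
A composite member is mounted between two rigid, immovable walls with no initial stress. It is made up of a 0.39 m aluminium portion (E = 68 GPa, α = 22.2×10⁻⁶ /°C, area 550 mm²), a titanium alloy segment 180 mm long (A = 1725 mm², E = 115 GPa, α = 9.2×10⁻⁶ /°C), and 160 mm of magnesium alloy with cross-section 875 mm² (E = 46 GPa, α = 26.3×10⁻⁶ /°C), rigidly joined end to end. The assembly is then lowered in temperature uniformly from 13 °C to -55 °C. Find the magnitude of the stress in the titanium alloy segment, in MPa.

σ ≈ 37.4 MPa (tensile)

If the supports were absent, the total length change would be Σ αᵢΔT Lᵢ = 22.2×10⁻⁶×68×390 + 9.2×10⁻⁶×68×180 + 26.3×10⁻⁶×68×160 = 0.9875 mm.
The rigid supports impose zero overall length change; the single axial force P common to all segments must satisfy P Σ Lᵢ/(AᵢEᵢ) = δ_free.
Σ Lᵢ/(AᵢEᵢ) = 390/(550×68×10³) + 180/(1725×115×10³) + 160/(875×46×10³) = 1.531×10⁻⁵ mm/N.
So P = 0.9875 / 1.531×10⁻⁵ = 64.5 kN, tensile.
σ_{titanium alloy} = P / A = 64500 / 1725 = 37.39 MPa.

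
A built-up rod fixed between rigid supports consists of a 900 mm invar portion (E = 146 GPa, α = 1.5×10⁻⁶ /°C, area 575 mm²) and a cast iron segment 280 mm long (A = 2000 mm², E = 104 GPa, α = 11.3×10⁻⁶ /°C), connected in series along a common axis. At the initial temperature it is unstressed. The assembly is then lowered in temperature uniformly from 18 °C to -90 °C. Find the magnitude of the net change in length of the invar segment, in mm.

With the walls removed the bar would change length by δ_free = Σ αᵢΔT Lᵢ = 1.5×10⁻⁶×108×900 + 11.3×10⁻⁶×108×280 = 0.4875 mm.
The walls prevent any net length change, so an axial force P (same in every segment) develops. Compatibility: P · Σ Lᵢ/(AᵢEᵢ) = δ_free.
Σ Lᵢ/(AᵢEᵢ) = 900/(575×146×10³) + 280/(2000×104×10³) = 1.207×10⁻⁵ mm/N.
P = 0.4875 / 1.207×10⁻⁵ = 40400 N = 40.4 kN, tensile.
For the invar segment, free thermal change = 1.5×10⁻⁶×108×900 = 0.1458 mm and elastic change from P = 40400×900/(575×146×10³) = 0.4331 mm; these oppose, so the net change is 0.287 mm (segment lengthens).

|ΔL| ≈ 0.287 mm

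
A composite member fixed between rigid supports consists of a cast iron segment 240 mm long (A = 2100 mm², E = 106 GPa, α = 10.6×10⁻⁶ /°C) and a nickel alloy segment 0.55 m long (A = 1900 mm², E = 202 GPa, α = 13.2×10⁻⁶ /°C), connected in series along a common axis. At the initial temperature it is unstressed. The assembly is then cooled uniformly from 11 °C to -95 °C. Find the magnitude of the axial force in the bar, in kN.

If the supports were absent, the total length change would be Σ αᵢΔT Lᵢ = 10.6×10⁻⁶×106×240 + 13.2×10⁻⁶×106×550 = 1.039 mm.
Since the ends are fixed, an axial force P builds up, equal in every segment, with P · Σ Lᵢ/(AᵢEᵢ) = δ_free.
Σ Lᵢ/(AᵢEᵢ) = 240/(2100×106×10³) + 550/(1900×202×10³) = 2.511×10⁻⁶ mm/N.
Hence P = δ_free / Σ(L/AE) = 1.039/2.511×10⁻⁶ = 413.8 kN (tensile).

P ≈ 414 kN (tensile)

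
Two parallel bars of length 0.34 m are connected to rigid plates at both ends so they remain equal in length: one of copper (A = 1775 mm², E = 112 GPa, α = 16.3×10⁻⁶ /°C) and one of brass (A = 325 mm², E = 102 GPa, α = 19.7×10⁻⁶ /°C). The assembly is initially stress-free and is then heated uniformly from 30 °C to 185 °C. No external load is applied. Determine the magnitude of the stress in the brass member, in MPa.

The brass has the larger α, so on heating it would change length more than the copper if both were free. The rigid plates force a common final length, so the brass is put into compression and the copper into tension, with equal and opposite forces P (no external load).
Equating the net (thermal + elastic) strains gives |α₁ − α₂|·ΔT = P·[1/(A₁E₁) + 1/(A₂E₂)].
|α₁ − α₂|·ΔT = 3.4×10⁻⁶ × 155 = 0.000527.
1/(A₁E₁) + 1/(A₂E₂) = 1/(1775×112×10³) + 1/(325×102×10³) = 3.52×10⁻⁸ N⁻¹.
P = 0.000527 / 3.52×10⁻⁸ = 14970 N = 14.97 kN.
σ_{brass} = P/A₂ = 14970/325 = 46.07 MPa, compressive.

σ ≈ 46.1 MPa (compressive)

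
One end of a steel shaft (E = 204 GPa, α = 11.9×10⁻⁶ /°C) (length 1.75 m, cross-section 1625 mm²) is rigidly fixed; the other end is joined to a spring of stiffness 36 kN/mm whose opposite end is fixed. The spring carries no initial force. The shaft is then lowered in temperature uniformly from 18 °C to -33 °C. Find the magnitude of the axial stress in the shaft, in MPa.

σ ≈ 19.8 MPa (tensile)

If the spring were absent the shaft would shorten by αΔT L = 11.9×10⁻⁶ × 51 × 1750 = 1.062 mm.
Let P be the tensile force in the spring. The shaft extends elastically by PL/(AE) and the spring stretches by P/k; together these equal δ_free.
So P = δ_free / [L/(AE) + 1/k] = 1.062 / [ 1750/(1625×204×10³) + 1/(36×10³) ].
P = 1.062 / 3.306×10⁻⁵ = 32130 N.
σ = P/A = 32130/1625 = 19.77 MPa.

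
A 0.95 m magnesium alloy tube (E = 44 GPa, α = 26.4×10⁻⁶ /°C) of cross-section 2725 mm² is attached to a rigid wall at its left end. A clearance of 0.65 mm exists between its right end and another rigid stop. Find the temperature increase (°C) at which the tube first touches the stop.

ΔT ≈ 25.9 °C

The gap closes when αΔT L = 0.65 mm, since the tube is still unstressed at that instant.
So ΔT = g/(αL) = 0.65/(26.4×10⁻⁶ × 950) = 25.92 °C.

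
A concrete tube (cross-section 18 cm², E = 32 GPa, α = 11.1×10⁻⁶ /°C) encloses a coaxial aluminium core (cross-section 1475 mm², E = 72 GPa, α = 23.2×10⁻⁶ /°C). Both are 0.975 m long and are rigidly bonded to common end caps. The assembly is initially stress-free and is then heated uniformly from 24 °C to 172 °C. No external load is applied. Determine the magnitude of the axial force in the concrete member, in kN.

Both members must finish at the same length. With the larger α, the aluminium tends to over-expand; the plates restrain it, putting the aluminium in compression and the concrete in tension. With no external load the two internal forces are equal and opposite, magnitude P.
Compatibility of the two members (thermal + elastic change equal): (α₁ − α₂)ΔT = P·[1/(A₁E₁) + 1/(A₂E₂)].
|α₁ − α₂|·ΔT = 12.1×10⁻⁶ × 148 = 0.001791.
1/(A₁E₁) + 1/(A₂E₂) = 1/(1800×32×10³) + 1/(1475×72×10³) = 2.678×10⁻⁸ N⁻¹.
So P = 0.001791 / 2.678×10⁻⁸ = 66.88 kN.

P ≈ 66.9 kN (tensile in the concrete)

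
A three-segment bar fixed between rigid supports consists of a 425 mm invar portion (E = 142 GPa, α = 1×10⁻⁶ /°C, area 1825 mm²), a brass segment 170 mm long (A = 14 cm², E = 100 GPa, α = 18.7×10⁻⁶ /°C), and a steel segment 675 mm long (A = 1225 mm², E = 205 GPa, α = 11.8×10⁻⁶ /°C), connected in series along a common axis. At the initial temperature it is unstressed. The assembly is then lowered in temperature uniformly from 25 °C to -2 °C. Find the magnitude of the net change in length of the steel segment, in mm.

|ΔL| ≈ 0.0636 mm

With the walls removed the bar would change length by δ_free = Σ αᵢΔT Lᵢ = 1×10⁻⁶×27×425 + 18.7×10⁻⁶×27×170 + 11.8×10⁻⁶×27×675 = 0.3124 mm.
The rigid supports impose zero overall length change; the single axial force P common to all segments must satisfy P Σ Lᵢ/(AᵢEᵢ) = δ_free.
Σ Lᵢ/(AᵢEᵢ) = 425/(1825×142×10³) + 170/(1400×100×10³) + 675/(1225×205×10³) = 5.542×10⁻⁶ mm/N.
Hence P = δ_free / Σ(L/AE) = 0.3124/5.542×10⁻⁶ = 56.36 kN (tensile).
For the steel segment, free thermal change = 11.8×10⁻⁶×27×675 = 0.2151 mm and elastic change from P = 56360×675/(1225×205×10³) = 0.1515 mm; these oppose, so the net change is 0.0636 mm (segment shortens).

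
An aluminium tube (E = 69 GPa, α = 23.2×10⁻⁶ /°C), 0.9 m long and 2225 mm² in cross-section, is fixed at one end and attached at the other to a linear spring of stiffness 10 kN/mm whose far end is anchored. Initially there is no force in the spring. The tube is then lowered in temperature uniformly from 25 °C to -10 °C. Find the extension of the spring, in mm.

δ ≈ 0.69 mm

Free thermal contraction: δ_free = αΔT L = 23.2×10⁻⁶ × 35 × 900 = 0.7308 mm.
Let P be the tensile force in the spring. The tube extends elastically by PL/(AE) and the spring stretches by P/k; together these equal δ_free.
So P = δ_free / [L/(AE) + 1/k] = 0.7308 / [ 900/(2225×69×10³) + 1/(10×10³) ].
P = 0.7308 / 0.0001059 = 6903 N.
Spring extension = P/k = 6903/(10×10³) = 0.6903 mm.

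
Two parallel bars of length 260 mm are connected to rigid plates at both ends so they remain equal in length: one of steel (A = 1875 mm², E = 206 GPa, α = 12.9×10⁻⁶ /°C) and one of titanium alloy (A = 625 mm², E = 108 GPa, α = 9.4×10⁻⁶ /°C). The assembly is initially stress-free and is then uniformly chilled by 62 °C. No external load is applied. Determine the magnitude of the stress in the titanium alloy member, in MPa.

Both members must finish at the same length. With the larger α, the steel tends to over-contract; the plates restrain it, putting the steel in tension and the titanium alloy in compression. With no external load the two internal forces are equal and opposite, magnitude P.
Setting the final lengths equal and cancelling L: (α₁ − α₂)ΔT = P/(A₁E₁) + P/(A₂E₂).
|α₁ − α₂|·ΔT = 3.5×10⁻⁶ × 62 = 0.000217.
1/(A₁E₁) + 1/(A₂E₂) = 1/(1875×206×10³) + 1/(625×108×10³) = 1.74×10⁻⁸ N⁻¹.
So P = 0.000217 / 1.74×10⁻⁸ = 12.47 kN.
σ_{titanium alloy} = P/A₂ = 12470/625 = 19.95 MPa, compressive.

σ ≈ 19.9 MPa (compressive)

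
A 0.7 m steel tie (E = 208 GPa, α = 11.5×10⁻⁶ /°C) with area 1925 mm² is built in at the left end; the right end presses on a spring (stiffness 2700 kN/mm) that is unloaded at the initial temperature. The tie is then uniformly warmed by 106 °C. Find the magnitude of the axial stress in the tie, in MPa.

σ ≈ 209 MPa (compressive)

If the spring were absent the tie would lengthen by αΔT L = 11.5×10⁻⁶ × 106 × 700 = 0.8533 mm.
With a force P in the spring, the elastic change of the tie is PL/(AE) and that of the spring is P/k; compatibility requires their sum to equal δ_free.
P [ L/(AE) + 1/k ] = δ_free → P [ 700/(1925×208×10³) + 1/(2700×10³) ] = 0.8533.
P = 0.8533 / 2.119×10⁻⁶ = 402800 N.
σ = P/A = 402800/1925 = 209.2 MPa.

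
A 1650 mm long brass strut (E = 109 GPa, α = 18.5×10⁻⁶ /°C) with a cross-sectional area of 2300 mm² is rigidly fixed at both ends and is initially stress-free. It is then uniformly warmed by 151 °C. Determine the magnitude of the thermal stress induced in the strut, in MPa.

σ ≈ 304 MPa (compressive)

With length fixed, the mechanical strain must cancel the thermal strain αΔT = 18.5×10⁻⁶ × 151 = 2793.5×10⁻⁶.
The stress required to suppress this strain is σ = Eε = 109×10³ × 2793.5×10⁻⁶ = 304.5 MPa, compressive since the strut is trying to expand.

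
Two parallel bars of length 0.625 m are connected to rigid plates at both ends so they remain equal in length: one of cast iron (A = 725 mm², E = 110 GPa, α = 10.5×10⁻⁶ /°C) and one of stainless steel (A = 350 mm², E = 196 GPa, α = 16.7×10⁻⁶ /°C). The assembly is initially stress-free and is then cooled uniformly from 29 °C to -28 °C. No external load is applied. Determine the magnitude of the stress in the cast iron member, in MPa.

Both members must finish at the same length. With the larger α, the stainless steel tends to over-contract; the plates restrain it, putting the stainless steel in tension and the cast iron in compression. With no external load the two internal forces are equal and opposite, magnitude P.
Equating the net (thermal + elastic) strains gives |α₁ − α₂|·ΔT = P·[1/(A₁E₁) + 1/(A₂E₂)].
|α₁ − α₂|·ΔT = 6.2×10⁻⁶ × 57 = 0.0003534.
1/(A₁E₁) + 1/(A₂E₂) = 1/(725×110×10³) + 1/(350×196×10³) = 2.712×10⁻⁸ N⁻¹.
So P = 0.0003534 / 2.712×10⁻⁸ = 13.03 kN.
σ_{cast iron} = P/A₁ = 13030/725 = 17.98 MPa, compressive.

σ ≈ 18 MPa (compressive)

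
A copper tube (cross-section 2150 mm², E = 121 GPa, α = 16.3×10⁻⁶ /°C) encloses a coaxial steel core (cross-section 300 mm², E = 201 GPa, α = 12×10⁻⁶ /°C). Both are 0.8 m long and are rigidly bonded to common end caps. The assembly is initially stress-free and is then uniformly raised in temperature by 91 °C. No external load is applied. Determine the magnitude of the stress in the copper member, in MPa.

Both members must finish at the same length. With the larger α, the copper tends to over-expand; the plates restrain it, putting the copper in compression and the steel in tension. With no external load the two internal forces are equal and opposite, magnitude P.
Setting the final lengths equal and cancelling L: (α₁ − α₂)ΔT = P/(A₁E₁) + P/(A₂E₂).
|α₁ − α₂|·ΔT = 4.3×10⁻⁶ × 91 = 0.0003913.
1/(A₁E₁) + 1/(A₂E₂) = 1/(2150×121×10³) + 1/(300×201×10³) = 2.043×10⁻⁸ N⁻¹.
So P = 0.0003913 / 2.043×10⁻⁸ = 19.16 kN.
σ_{copper} = P/A₁ = 19160/2150 = 8.909 MPa, compressive.

σ ≈ 8.91 MPa (compressive)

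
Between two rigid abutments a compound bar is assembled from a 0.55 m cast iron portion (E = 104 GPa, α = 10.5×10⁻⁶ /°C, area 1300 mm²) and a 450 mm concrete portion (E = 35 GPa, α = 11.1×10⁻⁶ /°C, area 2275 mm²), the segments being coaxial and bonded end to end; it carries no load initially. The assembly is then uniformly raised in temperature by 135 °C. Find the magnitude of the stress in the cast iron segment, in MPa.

σ ≈ 115 MPa (compressive)

Free thermal expansion of the whole bar: Σ αᵢΔT Lᵢ = 10.5×10⁻⁶×135×550 + 11.1×10⁻⁶×135×450 = 1.454 mm.
The walls prevent any net length change, so an axial force P (same in every segment) develops. Compatibility: P · Σ Lᵢ/(AᵢEᵢ) = δ_free.
Σ Lᵢ/(AᵢEᵢ) = 550/(1300×104×10³) + 450/(2275×35×10³) = 9.72×10⁻⁶ mm/N.
P = 1.454 / 9.72×10⁻⁶ = 149600 N = 149.6 kN, compressive.
σ_{cast iron} = P / A = 149600 / 1300 = 115.1 MPa.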